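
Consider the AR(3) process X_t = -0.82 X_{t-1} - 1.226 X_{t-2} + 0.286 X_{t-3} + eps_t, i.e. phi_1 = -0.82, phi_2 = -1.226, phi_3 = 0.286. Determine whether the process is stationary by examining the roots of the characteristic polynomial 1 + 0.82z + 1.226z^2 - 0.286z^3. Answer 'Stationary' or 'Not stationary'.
\text{Not stationary}

The AR(p) characteristic polynomial is P(z) = 1 + 0.82z + 1.226z^2 - 0.286z^3.
Stationarity requires all roots to lie outside the unit circle, i.e. |z| > 1 for every root.
Degree 3: look for a simple real root z0 first, then factor out (1 - z/z0) and solve the remaining quadratic.
Testing z0 = 5: P(5) = 1 + (0.82)(5) + (1.226)(5)^2 + (-0.286)(5)^3
  = 1 + (4.1) + (30.65) + (-35.75) = 0.  So z_0 = 5 is a root, |z_0| = 5.
Divide out the factor (1 - 0.2 z) = (1 - z/z0) (since 1/z0 = 0.2):
  P(z) = (1 - 0.2 z)(1 + (1.02) z + (1.43) z^2)
  [check: z-coef 1.02 - (0.2) = 0.82; z^2-coef 1.43 - (0.2)(1.02) = 1.226; z^3-coef -(0.2)(1.43) = -0.286.]
Remaining roots from the quadratic factor 1 + (1.02) z + (1.43) z^2:
  Set 1 + (1.02) z + (1.43) z^2 = 0, i.e. a z^2 + b z + c = 0 with a = 1.43, b = 1.02, c = 1.
  Discriminant D = b^2 - 4ac = (1.02)^2 - 4*(1.43)*1 = 1.0404 - (5.72) = -4.6796.
  D < 0, so the roots are the complex-conjugate pair z = (-b +/- i sqrt(-D)) / (2a) = -0.3566 +/- 0.7564i.
  For a conjugate pair |z|^2 = z * conj(z) = (product of roots) = c/a = 1/(1.43) = 0.699301, so |z| = sqrt(0.699301) = 0.8362 for both roots.
Moduli of all roots: 5.0000, 0.8362, 0.8362.
All moduli strictly greater than 1? No.
Verdict: Not stationary.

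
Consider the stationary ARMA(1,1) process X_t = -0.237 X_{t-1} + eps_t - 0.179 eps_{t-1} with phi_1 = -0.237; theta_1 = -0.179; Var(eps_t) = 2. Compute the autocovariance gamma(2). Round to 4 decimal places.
\gamma(2) = 0.2178

Multiply the model equation by X_{t-k} and take expectations. With theta_0 = psi_0 = 1 and psi_j the MA(infinity) weights, this gives
  gamma(k) - sum_i phi_i gamma(k-i) = c_k,
  c_k = sigma^2 * sum_{j=k..q} theta_j psi_{j-k}   (c_k = 0 for k > q),
using gamma(-m) = gamma(m).
psi-weights needed (psi_j = theta_j + sum_i phi_i psi_{j-i}):
  psi_1 = theta_1 + phi_1 = -0.179 + (-0.237) = -0.416
Right-hand sides:
  c_0 = sigma^2 (1 + theta_1 psi_1) = 2 * (1 + (-0.179)(-0.416)) = 2 * 1.074464 = 2.148928
  c_1 = sigma^2 theta_1 = 2 * (-0.179) = -0.358
  c_2 = 0
Equations for k = 0 and k = 1 (AR order 1):
  gamma(0) = phi_1 gamma(1) + c_0
  gamma(1) = phi_1 gamma(0) + c_1
Substituting the second into the first: gamma(0) (1 - phi_1^2) = c_0 + phi_1 c_1, so
  gamma(0) = (c_0 + phi_1 c_1) / (1 - phi_1^2) = (2.148928 + (-0.237)(-0.358)) / (1 - (-0.237)^2) = 2.233774 / 0.943831 = 2.36671.
  gamma(1) = phi_1 gamma(0) + c_1 = (-0.237)(2.36671) + (-0.358) = -0.91891.
For k = 2 (> q): gamma(2) = phi_1 gamma(1) = (-0.237)(-0.91891) = 0.217782.
Therefore gamma(2) = 0.2178 (to 4 decimal places).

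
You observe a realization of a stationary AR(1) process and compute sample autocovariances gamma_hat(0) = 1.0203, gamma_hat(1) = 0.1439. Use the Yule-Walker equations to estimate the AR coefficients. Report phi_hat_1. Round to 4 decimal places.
\hat\phi_{1} = 0.1410

The Yule-Walker equations for an AR(p) process read, in matrix form,
  Gamma_p phi = r_p,   with   (Gamma_p)_{ij} = gamma(|i - j|),
                       (r_p)_i = gamma(i),   i,j = 1..p.
Substitute the sample gammas (Toeplitz matrix and right-hand side of size 1):
  Gamma_p = [[1.0203]]
  r_p     = [0.1439]
With p = 1 this is the single equation gamma(0) phi_1 = gamma(1):
  phi_hat_1 = gamma(1) / gamma(0) = 0.1439 / 1.0203 = 0.1410.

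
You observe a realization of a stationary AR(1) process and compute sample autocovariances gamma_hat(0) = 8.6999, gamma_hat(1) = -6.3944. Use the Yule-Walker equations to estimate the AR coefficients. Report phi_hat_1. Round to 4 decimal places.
\hat\phi_{1} = -0.7350

The Yule-Walker equations for an AR(p) process read, in matrix form,
  Gamma_p phi = r_p,   with   (Gamma_p)_{ij} = gamma(|i - j|),
                       (r_p)_i = gamma(i),   i,j = 1..p.
Substitute the sample gammas (Toeplitz matrix and right-hand side of size 1):
  Gamma_p = [[8.6999]]
  r_p     = [-6.3944]
With p = 1 this is the single equation gamma(0) phi_1 = gamma(1):
  phi_hat_1 = gamma(1) / gamma(0) = -6.3944 / 8.6999 = -0.7350.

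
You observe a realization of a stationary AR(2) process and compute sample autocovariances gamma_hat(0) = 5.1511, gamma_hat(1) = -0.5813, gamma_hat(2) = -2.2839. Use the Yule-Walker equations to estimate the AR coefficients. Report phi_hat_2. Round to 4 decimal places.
\hat\phi_{2} = -0.4620

The Yule-Walker equations for an AR(p) process read, in matrix form,
  Gamma_p phi = r_p,   with   (Gamma_p)_{ij} = gamma(|i - j|),
                       (r_p)_i = gamma(i),   i,j = 1..p.
Substitute the sample gammas (Toeplitz matrix and right-hand side of size 2):
  Gamma_p = [[5.1511, -0.5813], [-0.5813, 5.1511]]
  r_p     = [-0.5813, -2.2839]
Written out:
  5.1511 phi_1 - 0.5813 phi_2 = -0.5813
  -0.5813 phi_1 + 5.1511 phi_2 = -2.2839
Solve by Cramer's rule:
  det = gamma(0)^2 - gamma(1)^2 = (5.1511)^2 - (-0.5813)^2 = 26.53383121 - 0.33790969 = 26.19592152
  phi_hat_1 = [gamma(1) gamma(0) - gamma(1) gamma(2)] / det = [(-0.5813)(5.1511) - (-0.5813)(-2.2839)] / 26.19592152 = -4.3219655 / 26.19592152 = -0.165
  phi_hat_2 = [gamma(0) gamma(2) - gamma(1)^2] / det = [(5.1511)(-2.2839) - (-0.5813)^2] / 26.19592152 = -12.10250698 / 26.19592152 = -0.462
So phi_hat = [-0.1650, -0.4620].
Therefore phi_hat_2 = -0.4620.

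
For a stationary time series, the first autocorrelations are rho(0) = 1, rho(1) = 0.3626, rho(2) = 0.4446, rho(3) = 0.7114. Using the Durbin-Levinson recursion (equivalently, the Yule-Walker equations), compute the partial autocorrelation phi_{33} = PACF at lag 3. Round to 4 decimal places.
\phi_{33} = 0.6320

The PACF at lag k is phi_{kk}, the last component of the solution
to the Yule-Walker system G_k phi = r_k where
  (G_k)_{ij} = rho(|i - j|), (r_k)_i = rho(i), i,j = 1..k.
Equivalently, Durbin-Levinson gives phi_{kk} iteratively:
  phi_{11} = rho(1)
  phi_{kk} = [rho(k) - sum_{j=1..k-1} phi_{k-1,j} rho(k-j)]
            / [1 - sum_{j=1..k-1} phi_{k-1,j} rho(j)],
  phi_{k,j} = phi_{k-1,j} - phi_{kk} phi_{k-1,k-j},  j = 1..k-1.
Step k = 1:
  phi_11 = rho(1) = 0.3626.
Step k = 2:
  phi_22 = [rho(2) - phi_11 rho(1)] / [1 - phi_11 rho(1)] = [0.4446 - (0.3626)(0.3626)] / [1 - (0.3626)(0.3626)]
         = 0.31312124 / 0.86852124 = 0.360522.
  Update: phi_21 = phi_11 - phi_22 phi_11 = 0.3626 - (0.360522)(0.3626) = 0.231875.
Step k = 3:
  phi_33 = [rho(3) - phi_21 rho(2) - phi_22 rho(1)] / [1 - phi_21 rho(1) - phi_22 rho(2)]
    numerator   = 0.7114 - (0.231875)(0.4446) - (0.360522)(0.3626) = 0.47758317
    denominator = 1 - (0.231875)(0.3626) - (0.360522)(0.4446) = 0.75563406
  phi_33 = 0.47758317 / 0.75563406 = 0.632.
Therefore phi_{33} = 0.6320.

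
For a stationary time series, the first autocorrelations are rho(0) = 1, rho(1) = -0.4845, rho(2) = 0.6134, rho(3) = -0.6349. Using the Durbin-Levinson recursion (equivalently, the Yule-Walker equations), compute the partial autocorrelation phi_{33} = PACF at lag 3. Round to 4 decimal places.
\phi_{33} = -0.4240

The PACF at lag k is phi_{kk}, the last component of the solution
to the Yule-Walker system G_k phi = r_k where
  (G_k)_{ij} = rho(|i - j|), (r_k)_i = rho(i), i,j = 1..k.
Equivalently, Durbin-Levinson gives phi_{kk} iteratively:
  phi_{11} = rho(1)
  phi_{kk} = [rho(k) - sum_{j=1..k-1} phi_{k-1,j} rho(k-j)]
            / [1 - sum_{j=1..k-1} phi_{k-1,j} rho(j)],
  phi_{k,j} = phi_{k-1,j} - phi_{kk} phi_{k-1,k-j},  j = 1..k-1.
Step k = 1:
  phi_11 = rho(1) = -0.4845.
Step k = 2:
  phi_22 = [rho(2) - phi_11 rho(1)] / [1 - phi_11 rho(1)] = [0.6134 - (-0.4845)(-0.4845)] / [1 - (-0.4845)(-0.4845)]
         = 0.37865975 / 0.76525975 = 0.494812.
  Update: phi_21 = phi_11 - phi_22 phi_11 = -0.4845 - (0.494812)(-0.4845) = -0.244764.
Step k = 3:
  phi_33 = [rho(3) - phi_21 rho(2) - phi_22 rho(1)] / [1 - phi_21 rho(1) - phi_22 rho(2)]
    numerator   = -0.6349 - (-0.244764)(0.6134) - (0.494812)(-0.4845) = -0.24502559
    denominator = 1 - (-0.244764)(-0.4845) - (0.494812)(0.6134) = 0.57789434
  phi_33 = -0.24502559 / 0.57789434 = -0.424.
Therefore phi_{33} = -0.4240.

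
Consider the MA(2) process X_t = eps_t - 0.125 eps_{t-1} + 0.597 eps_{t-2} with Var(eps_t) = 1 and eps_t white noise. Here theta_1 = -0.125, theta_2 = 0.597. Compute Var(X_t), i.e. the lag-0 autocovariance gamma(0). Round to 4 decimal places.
\gamma(0) = 1.3720

For an MA(q) process X_t = eps_t + sum_i theta_i eps_{t-i} with
Var(eps_t) = sigma^2, the variance is
  gamma(0) = sigma^2 * (1 + sum_i theta_i^2).
  sum_i theta_i^2 = (-0.125)^2 + (0.597)^2 = 0.015625 + 0.356409 = 0.372034.
  gamma(0) = 1 * (1 + 0.372034) = 1 * 1.372034 = 1.372034, which rounds to 1.3720.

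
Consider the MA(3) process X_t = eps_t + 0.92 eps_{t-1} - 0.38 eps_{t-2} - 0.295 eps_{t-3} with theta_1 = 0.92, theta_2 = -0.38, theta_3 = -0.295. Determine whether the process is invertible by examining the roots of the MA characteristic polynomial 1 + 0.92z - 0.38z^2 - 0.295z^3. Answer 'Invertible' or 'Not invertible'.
\text{Not invertible}

The MA(q) characteristic polynomial is P(z) = 1 + 0.92z - 0.38z^2 - 0.295z^3.
Invertibility requires all roots to lie outside the unit circle, i.e. |z| > 1 for every root.
Degree 3: look for a simple real root z0 first, then factor out (1 - z/z0) and solve the remaining quadratic.
Testing z0 = -2: P(-2) = 1 + (0.92)(-2) + (-0.38)(-2)^2 + (-0.295)(-2)^3
  = 1 + (-1.84) + (-1.52) + (2.36) = 0.  So z_0 = -2 is a root, |z_0| = 2.
Divide out the factor (1 + 0.5 z) = (1 - z/z0) (since 1/z0 = -0.5):
  P(z) = (1 + 0.5 z)(1 + (0.42) z + (-0.59) z^2)
  [check: z-coef 0.42 - (-0.5) = 0.92; z^2-coef -0.59 - (-0.5)(0.42) = -0.38; z^3-coef -(-0.5)(-0.59) = -0.295.]
Remaining roots from the quadratic factor 1 + (0.42) z + (-0.59) z^2:
  Set 1 + (0.42) z + (-0.59) z^2 = 0, i.e. a z^2 + b z + c = 0 with a = -0.59, b = 0.42, c = 1.
  Discriminant D = b^2 - 4ac = (0.42)^2 - 4*(-0.59)*1 = 0.1764 - (-2.36) = 2.5364.
  D >= 0, so the roots are real: z = (-b +/- sqrt(D)) / (2a) = (-0.42 +/- 1.592608) / (-1.18).
    z_1 = (-0.42 + 1.592608) / (-1.18) = -0.9937,   |z_1| = 0.9937.
    z_2 = (-0.42 - 1.592608) / (-1.18) = 1.7056,   |z_2| = 1.7056.
Moduli of all roots: 2.0000, 0.9937, 1.7056.
All moduli strictly greater than 1? No.
Verdict: Not invertible.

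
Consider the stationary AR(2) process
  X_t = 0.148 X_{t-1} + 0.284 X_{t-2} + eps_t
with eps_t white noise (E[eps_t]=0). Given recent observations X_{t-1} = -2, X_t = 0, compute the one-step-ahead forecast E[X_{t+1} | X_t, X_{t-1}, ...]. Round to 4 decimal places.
E[X_{t+1} \mid \mathcal F_t] = -0.5680

For an AR(p) model X_t = c + sum_i phi_i X_{t-i} + eps_t, the
one-step-ahead conditional mean is
  E[X_{t+1} | X_t, ...] = c + sum_i phi_i X_{t+1-i}.
Substitute known values:
  E[X_{t+1} | ...] = (0.148) * (0) + (0.284) * (-2)
                   = -0.5680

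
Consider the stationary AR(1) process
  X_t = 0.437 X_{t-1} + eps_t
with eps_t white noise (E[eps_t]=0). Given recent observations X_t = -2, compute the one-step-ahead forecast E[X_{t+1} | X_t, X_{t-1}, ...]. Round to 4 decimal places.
E[X_{t+1} \mid \mathcal F_t] = -0.8740

For an AR(p) model X_t = c + sum_i phi_i X_{t-i} + eps_t, the
one-step-ahead conditional mean is
  E[X_{t+1} | X_t, ...] = c + sum_i phi_i X_{t+1-i}.
Substitute known values:
  E[X_{t+1} | ...] = (0.437) * (-2)
                   = -0.8740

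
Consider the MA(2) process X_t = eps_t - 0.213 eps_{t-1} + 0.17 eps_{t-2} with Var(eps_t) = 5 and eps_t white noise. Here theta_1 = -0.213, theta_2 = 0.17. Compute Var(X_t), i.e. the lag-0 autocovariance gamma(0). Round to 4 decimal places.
\gamma(0) = 5.3713

For an MA(q) process X_t = eps_t + sum_i theta_i eps_{t-i} with
Var(eps_t) = sigma^2, the variance is
  gamma(0) = sigma^2 * (1 + sum_i theta_i^2).
  sum_i theta_i^2 = (-0.213)^2 + (0.17)^2 = 0.045369 + 0.0289 = 0.074269.
  gamma(0) = 5 * (1 + 0.074269) = 5 * 1.074269 = 5.371345, which rounds to 5.3713.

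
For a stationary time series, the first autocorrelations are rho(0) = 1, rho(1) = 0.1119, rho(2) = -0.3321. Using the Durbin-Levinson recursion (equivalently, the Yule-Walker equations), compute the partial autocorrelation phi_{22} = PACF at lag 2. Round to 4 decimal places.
\phi_{22} = -0.3490

The PACF at lag k is phi_{kk}, the last component of the solution
to the Yule-Walker system G_k phi = r_k where
  (G_k)_{ij} = rho(|i - j|), (r_k)_i = rho(i), i,j = 1..k.
Equivalently, Durbin-Levinson gives phi_{kk} iteratively:
  phi_{11} = rho(1)
  phi_{kk} = [rho(k) - sum_{j=1..k-1} phi_{k-1,j} rho(k-j)]
            / [1 - sum_{j=1..k-1} phi_{k-1,j} rho(j)],
  phi_{k,j} = phi_{k-1,j} - phi_{kk} phi_{k-1,k-j},  j = 1..k-1.
Step k = 1:
  phi_11 = rho(1) = 0.1119.
Step k = 2:
  phi_22 = [rho(2) - phi_11 rho(1)] / [1 - phi_11 rho(1)] = [-0.3321 - (0.1119)(0.1119)] / [1 - (0.1119)(0.1119)]
         = -0.34462161 / 0.98747839 = -0.349.
Therefore phi_{22} = -0.3490.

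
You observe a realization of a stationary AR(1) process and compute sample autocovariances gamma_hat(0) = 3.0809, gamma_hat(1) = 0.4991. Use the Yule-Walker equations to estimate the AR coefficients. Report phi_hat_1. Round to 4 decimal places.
\hat\phi_{1} = 0.1620

The Yule-Walker equations for an AR(p) process read, in matrix form,
  Gamma_p phi = r_p,   with   (Gamma_p)_{ij} = gamma(|i - j|),
                       (r_p)_i = gamma(i),   i,j = 1..p.
Substitute the sample gammas (Toeplitz matrix and right-hand side of size 1):
  Gamma_p = [[3.0809]]
  r_p     = [0.4991]
With p = 1 this is the single equation gamma(0) phi_1 = gamma(1):
  phi_hat_1 = gamma(1) / gamma(0) = 0.4991 / 3.0809 = 0.1620.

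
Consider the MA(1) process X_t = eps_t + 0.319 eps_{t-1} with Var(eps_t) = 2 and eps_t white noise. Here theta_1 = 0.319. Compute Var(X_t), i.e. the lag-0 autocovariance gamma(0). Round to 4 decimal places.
\gamma(0) = 2.2035

For an MA(q) process X_t = eps_t + sum_i theta_i eps_{t-i} with
Var(eps_t) = sigma^2, the variance is
  gamma(0) = sigma^2 * (1 + sum_i theta_i^2).
  sum_i theta_i^2 = (0.319)^2 = 0.101761.
  gamma(0) = 2 * (1 + 0.101761) = 2 * 1.101761 = 2.203522, which rounds to 2.2035.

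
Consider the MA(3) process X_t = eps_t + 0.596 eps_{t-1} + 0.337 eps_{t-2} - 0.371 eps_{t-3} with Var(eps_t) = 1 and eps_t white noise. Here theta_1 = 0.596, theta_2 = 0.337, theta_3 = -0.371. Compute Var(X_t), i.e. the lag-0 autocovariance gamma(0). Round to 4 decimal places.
\gamma(0) = 1.6064

For an MA(q) process X_t = eps_t + sum_i theta_i eps_{t-i} with
Var(eps_t) = sigma^2, the variance is
  gamma(0) = sigma^2 * (1 + sum_i theta_i^2).
  sum_i theta_i^2 = (0.596)^2 + (0.337)^2 + (-0.371)^2 = 0.355216 + 0.113569 + 0.137641 = 0.606426.
  gamma(0) = 1 * (1 + 0.606426) = 1 * 1.606426 = 1.606426, which rounds to 1.6064.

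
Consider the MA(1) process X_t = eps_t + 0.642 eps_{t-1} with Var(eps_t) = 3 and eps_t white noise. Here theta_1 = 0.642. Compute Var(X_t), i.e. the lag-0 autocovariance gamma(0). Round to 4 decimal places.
\gamma(0) = 4.2365

For an MA(q) process X_t = eps_t + sum_i theta_i eps_{t-i} with
Var(eps_t) = sigma^2, the variance is
  gamma(0) = sigma^2 * (1 + sum_i theta_i^2).
  sum_i theta_i^2 = (0.642)^2 = 0.412164.
  gamma(0) = 3 * (1 + 0.412164) = 3 * 1.412164 = 4.236492, which rounds to 4.2365.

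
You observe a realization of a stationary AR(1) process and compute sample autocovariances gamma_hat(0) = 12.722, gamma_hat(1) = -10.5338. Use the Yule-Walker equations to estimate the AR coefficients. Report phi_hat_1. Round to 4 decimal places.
\hat\phi_{1} = -0.8280

The Yule-Walker equations for an AR(p) process read, in matrix form,
  Gamma_p phi = r_p,   with   (Gamma_p)_{ij} = gamma(|i - j|),
                       (r_p)_i = gamma(i),   i,j = 1..p.
Substitute the sample gammas (Toeplitz matrix and right-hand side of size 1):
  Gamma_p = [[12.722]]
  r_p     = [-10.5338]
With p = 1 this is the single equation gamma(0) phi_1 = gamma(1):
  phi_hat_1 = gamma(1) / gamma(0) = -10.5338 / 12.722 = -0.8280.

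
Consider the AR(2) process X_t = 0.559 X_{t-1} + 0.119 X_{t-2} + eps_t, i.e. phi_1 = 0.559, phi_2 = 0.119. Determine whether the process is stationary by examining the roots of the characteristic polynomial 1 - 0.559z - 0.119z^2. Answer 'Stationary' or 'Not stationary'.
\text{Stationary}

The AR(p) characteristic polynomial is P(z) = 1 - 0.559z - 0.119z^2.
Stationarity requires all roots to lie outside the unit circle, i.e. |z| > 1 for every root.
Set 1 + (-0.559) z + (-0.119) z^2 = 0, i.e. a z^2 + b z + c = 0 with a = -0.119, b = -0.559, c = 1.
Discriminant D = b^2 - 4ac = (-0.559)^2 - 4*(-0.119)*1 = 0.312481 - (-0.476) = 0.788481.
D >= 0, so the roots are real: z = (-b +/- sqrt(D)) / (2a) = (0.559 +/- 0.887965) / (-0.238).
  z_1 = (0.559 + 0.887965) / (-0.238) = -6.0797,   |z_1| = 6.0797.
  z_2 = (0.559 - 0.887965) / (-0.238) = 1.3822,   |z_2| = 1.3822.
Moduli of all roots: 6.0797, 1.3822.
All moduli strictly greater than 1? Yes.
Verdict: Stationary.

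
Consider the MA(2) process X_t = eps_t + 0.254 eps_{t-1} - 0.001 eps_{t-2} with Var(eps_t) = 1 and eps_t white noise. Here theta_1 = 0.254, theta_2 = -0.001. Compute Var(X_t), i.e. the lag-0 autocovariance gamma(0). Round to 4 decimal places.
\gamma(0) = 1.0645

For an MA(q) process X_t = eps_t + sum_i theta_i eps_{t-i} with
Var(eps_t) = sigma^2, the variance is
  gamma(0) = sigma^2 * (1 + sum_i theta_i^2).
  sum_i theta_i^2 = (0.254)^2 + (-0.001)^2 = 0.064516 + 0.000001 = 0.064517.
  gamma(0) = 1 * (1 + 0.064517) = 1 * 1.064517 = 1.064517, which rounds to 1.0645.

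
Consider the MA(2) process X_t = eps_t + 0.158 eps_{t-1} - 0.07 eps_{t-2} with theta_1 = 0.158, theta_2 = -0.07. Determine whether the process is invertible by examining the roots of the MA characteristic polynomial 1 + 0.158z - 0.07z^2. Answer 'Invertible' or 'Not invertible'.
\text{Invertible}

The MA(q) characteristic polynomial is P(z) = 1 + 0.158z - 0.07z^2.
Invertibility requires all roots to lie outside the unit circle, i.e. |z| > 1 for every root.
Set 1 + (0.158) z + (-0.07) z^2 = 0, i.e. a z^2 + b z + c = 0 with a = -0.07, b = 0.158, c = 1.
Discriminant D = b^2 - 4ac = (0.158)^2 - 4*(-0.07)*1 = 0.024964 - (-0.28) = 0.304964.
D >= 0, so the roots are real: z = (-b +/- sqrt(D)) / (2a) = (-0.158 +/- 0.552235) / (-0.14).
  z_1 = (-0.158 + 0.552235) / (-0.14) = -2.816,   |z_1| = 2.816.
  z_2 = (-0.158 - 0.552235) / (-0.14) = 5.0731,   |z_2| = 5.0731.
Moduli of all roots: 2.8160, 5.0731.
All moduli strictly greater than 1? Yes.
Verdict: Invertible.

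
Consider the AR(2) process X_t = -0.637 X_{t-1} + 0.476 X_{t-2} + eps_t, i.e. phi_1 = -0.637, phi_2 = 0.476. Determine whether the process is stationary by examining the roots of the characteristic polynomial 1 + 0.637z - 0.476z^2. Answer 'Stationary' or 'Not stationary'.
\text{Not stationary}

The AR(p) characteristic polynomial is P(z) = 1 + 0.637z - 0.476z^2.
Stationarity requires all roots to lie outside the unit circle, i.e. |z| > 1 for every root.
Set 1 + (0.637) z + (-0.476) z^2 = 0, i.e. a z^2 + b z + c = 0 with a = -0.476, b = 0.637, c = 1.
Discriminant D = b^2 - 4ac = (0.637)^2 - 4*(-0.476)*1 = 0.405769 - (-1.904) = 2.309769.
D >= 0, so the roots are real: z = (-b +/- sqrt(D)) / (2a) = (-0.637 +/- 1.519792) / (-0.952).
  z_1 = (-0.637 + 1.519792) / (-0.952) = -0.9273,   |z_1| = 0.9273.
  z_2 = (-0.637 - 1.519792) / (-0.952) = 2.2655,   |z_2| = 2.2655.
Moduli of all roots: 0.9273, 2.2655.
All moduli strictly greater than 1? No.
Verdict: Not stationary.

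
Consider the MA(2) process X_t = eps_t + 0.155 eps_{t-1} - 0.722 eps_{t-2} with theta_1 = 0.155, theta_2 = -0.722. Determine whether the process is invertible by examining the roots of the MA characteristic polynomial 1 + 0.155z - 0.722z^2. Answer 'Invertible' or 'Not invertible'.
\text{Invertible}

The MA(q) characteristic polynomial is P(z) = 1 + 0.155z - 0.722z^2.
Invertibility requires all roots to lie outside the unit circle, i.e. |z| > 1 for every root.
Set 1 + (0.155) z + (-0.722) z^2 = 0, i.e. a z^2 + b z + c = 0 with a = -0.722, b = 0.155, c = 1.
Discriminant D = b^2 - 4ac = (0.155)^2 - 4*(-0.722)*1 = 0.024025 - (-2.888) = 2.912025.
D >= 0, so the roots are real: z = (-b +/- sqrt(D)) / (2a) = (-0.155 +/- 1.706466) / (-1.444).
  z_1 = (-0.155 + 1.706466) / (-1.444) = -1.0744,   |z_1| = 1.0744.
  z_2 = (-0.155 - 1.706466) / (-1.444) = 1.2891,   |z_2| = 1.2891.
Moduli of all roots: 1.0744, 1.2891.
All moduli strictly greater than 1? Yes.
Verdict: Invertible.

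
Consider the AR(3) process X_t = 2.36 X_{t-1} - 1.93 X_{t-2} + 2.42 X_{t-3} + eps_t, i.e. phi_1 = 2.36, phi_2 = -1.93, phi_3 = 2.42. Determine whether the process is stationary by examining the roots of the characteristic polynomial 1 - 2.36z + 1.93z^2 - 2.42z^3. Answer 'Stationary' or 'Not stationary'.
\text{Not stationary}

The AR(p) characteristic polynomial is P(z) = 1 - 2.36z + 1.93z^2 - 2.42z^3.
Stationarity requires all roots to lie outside the unit circle, i.e. |z| > 1 for every root.
Degree 3: look for a simple real root z0 first, then factor out (1 - z/z0) and solve the remaining quadratic.
Testing z0 = 0.5: P(0.5) = 1 + (-2.36)(0.5) + (1.93)(0.5)^2 + (-2.42)(0.5)^3
  = 1 + (-1.18) + (0.4825) + (-0.3025) = 0.  So z_0 = 0.5 is a root, |z_0| = 0.5.
Divide out the factor (1 - 2 z) = (1 - z/z0) (since 1/z0 = 2):
  P(z) = (1 - 2 z)(1 + (-0.36) z + (1.21) z^2)
  [check: z-coef -0.36 - (2) = -2.36; z^2-coef 1.21 - (2)(-0.36) = 1.93; z^3-coef -(2)(1.21) = -2.42.]
Remaining roots from the quadratic factor 1 + (-0.36) z + (1.21) z^2:
  Set 1 + (-0.36) z + (1.21) z^2 = 0, i.e. a z^2 + b z + c = 0 with a = 1.21, b = -0.36, c = 1.
  Discriminant D = b^2 - 4ac = (-0.36)^2 - 4*(1.21)*1 = 0.1296 - (4.84) = -4.7104.
  D < 0, so the roots are the complex-conjugate pair z = (-b +/- i sqrt(-D)) / (2a) = 0.1488 +/- 0.8968i.
  For a conjugate pair |z|^2 = z * conj(z) = (product of roots) = c/a = 1/(1.21) = 0.826446, so |z| = sqrt(0.826446) = 0.9091 for both roots.
Moduli of all roots: 0.5000, 0.9091, 0.9091.
All moduli strictly greater than 1? No.
Verdict: Not stationary.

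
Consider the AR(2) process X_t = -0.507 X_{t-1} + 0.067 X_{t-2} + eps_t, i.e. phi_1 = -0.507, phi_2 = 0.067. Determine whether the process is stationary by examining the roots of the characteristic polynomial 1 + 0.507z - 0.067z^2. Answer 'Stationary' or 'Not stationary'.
\text{Stationary}

The AR(p) characteristic polynomial is P(z) = 1 + 0.507z - 0.067z^2.
Stationarity requires all roots to lie outside the unit circle, i.e. |z| > 1 for every root.
Set 1 + (0.507) z + (-0.067) z^2 = 0, i.e. a z^2 + b z + c = 0 with a = -0.067, b = 0.507, c = 1.
Discriminant D = b^2 - 4ac = (0.507)^2 - 4*(-0.067)*1 = 0.257049 - (-0.268) = 0.525049.
D >= 0, so the roots are real: z = (-b +/- sqrt(D)) / (2a) = (-0.507 +/- 0.724603) / (-0.134).
  z_1 = (-0.507 + 0.724603) / (-0.134) = -1.6239,   |z_1| = 1.6239.
  z_2 = (-0.507 - 0.724603) / (-0.134) = 9.1911,   |z_2| = 9.1911.
Moduli of all roots: 1.6239, 9.1911.
All moduli strictly greater than 1? Yes.
Verdict: Stationary.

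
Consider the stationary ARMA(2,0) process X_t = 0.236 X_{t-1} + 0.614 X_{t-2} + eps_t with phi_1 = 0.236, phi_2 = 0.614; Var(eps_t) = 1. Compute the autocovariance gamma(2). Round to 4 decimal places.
\gamma(2) = 1.9437

Multiply the model equation by X_{t-k} and take expectations. With theta_0 = psi_0 = 1 and psi_j the MA(infinity) weights, this gives
  gamma(k) - sum_i phi_i gamma(k-i) = c_k,
  c_k = sigma^2 * sum_{j=k..q} theta_j psi_{j-k}   (c_k = 0 for k > q),
using gamma(-m) = gamma(m).
Pure AR (q = 0): c_0 = sigma^2 = 1, c_k = 0 for k >= 1.
Equations for k = 0, 1, 2 (AR order 2, c_2 = 0):
  (E0) gamma(0) = phi_1 gamma(1) + phi_2 gamma(2) + c_0
  (E1) gamma(1) = phi_1 gamma(0) + phi_2 gamma(1) + c_1
  (E2) gamma(2) = phi_1 gamma(1) + phi_2 gamma(0)
From (E1): gamma(1) = A gamma(0) + B with
  A = phi_1 / (1 - phi_2) = 0.236 / 0.386 = 0.611399,   B = c_1 / (1 - phi_2) = 0 / 0.386 = 0.
Insert (E2) into (E0): gamma(0) (1 - phi_2^2) = phi_1 (1 + phi_2) gamma(1) + c_0.
  phi_1 (1 + phi_2) = (0.236)(1.614) = 0.380904,   1 - phi_2^2 = 0.623004.
Replace gamma(1) by A gamma(0) + B and collect gamma(0):
  gamma(0) [0.623004 - (0.380904)(0.611399)] = c_0 = 1
  gamma(0) * 0.39012 = 1
  gamma(0) = 1 / 0.39012 = 2.563316.
  gamma(1) = A gamma(0) = (0.611399)(2.563316) = 1.567209.
  gamma(2) = phi_1 gamma(1) + phi_2 gamma(0) = (0.236)(1.567209) + (0.614)(2.563316) = 1.943737.
Therefore gamma(2) = 1.9437 (to 4 decimal places).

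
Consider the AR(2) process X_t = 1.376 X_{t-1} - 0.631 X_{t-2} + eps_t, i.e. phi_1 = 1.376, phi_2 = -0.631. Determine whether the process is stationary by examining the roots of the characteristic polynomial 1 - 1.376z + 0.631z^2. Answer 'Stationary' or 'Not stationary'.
\text{Stationary}

The AR(p) characteristic polynomial is P(z) = 1 - 1.376z + 0.631z^2.
Stationarity requires all roots to lie outside the unit circle, i.e. |z| > 1 for every root.
Set 1 + (-1.376) z + (0.631) z^2 = 0, i.e. a z^2 + b z + c = 0 with a = 0.631, b = -1.376, c = 1.
Discriminant D = b^2 - 4ac = (-1.376)^2 - 4*(0.631)*1 = 1.893376 - (2.524) = -0.630624.
D < 0, so the roots are the complex-conjugate pair z = (-b +/- i sqrt(-D)) / (2a) = 1.0903 +/- 0.6293i.
For a conjugate pair |z|^2 = z * conj(z) = (product of roots) = c/a = 1/(0.631) = 1.584786, so |z| = sqrt(1.584786) = 1.2589 for both roots.
Moduli of all roots: 1.2589, 1.2589.
All moduli strictly greater than 1? Yes.
Verdict: Stationary.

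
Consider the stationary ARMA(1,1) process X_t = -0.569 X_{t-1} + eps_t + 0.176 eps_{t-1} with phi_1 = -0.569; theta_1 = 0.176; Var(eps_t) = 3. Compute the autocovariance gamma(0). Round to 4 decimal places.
\gamma(0) = 3.6852

Multiply the model equation by X_{t-k} and take expectations. With theta_0 = psi_0 = 1 and psi_j the MA(infinity) weights, this gives
  gamma(k) - sum_i phi_i gamma(k-i) = c_k,
  c_k = sigma^2 * sum_{j=k..q} theta_j psi_{j-k}   (c_k = 0 for k > q),
using gamma(-m) = gamma(m).
psi-weights needed (psi_j = theta_j + sum_i phi_i psi_{j-i}):
  psi_1 = theta_1 + phi_1 = 0.176 + (-0.569) = -0.393
Right-hand sides:
  c_0 = sigma^2 (1 + theta_1 psi_1) = 3 * (1 + (0.176)(-0.393)) = 3 * 0.930832 = 2.792496
  c_1 = sigma^2 theta_1 = 3 * (0.176) = 0.528
  c_2 = 0
Equations for k = 0 and k = 1 (AR order 1):
  gamma(0) = phi_1 gamma(1) + c_0
  gamma(1) = phi_1 gamma(0) + c_1
Substituting the second into the first: gamma(0) (1 - phi_1^2) = c_0 + phi_1 c_1, so
  gamma(0) = (c_0 + phi_1 c_1) / (1 - phi_1^2) = (2.792496 + (-0.569)(0.528)) / (1 - (-0.569)^2) = 2.492064 / 0.676239 = 3.685182.
Therefore gamma(0) = 3.6852 (to 4 decimal places).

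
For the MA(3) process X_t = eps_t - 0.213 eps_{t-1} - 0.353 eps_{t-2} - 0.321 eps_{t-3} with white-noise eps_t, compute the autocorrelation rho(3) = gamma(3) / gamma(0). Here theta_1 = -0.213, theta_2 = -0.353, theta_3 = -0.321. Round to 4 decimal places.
\rho(3) = -0.2522

For an MA(q) process with theta_0 = 1, the autocovariance is
  gamma(k) = sigma^2 * sum_{i=0..q-k} theta_i * theta_{i+k},
and rho(k) = gamma(k) / gamma(0). Sigma^2 cancels.
  numerator   = (1)*(-0.321) = -0.321.
  denominator = (1)^2 + (-0.213)^2 + (-0.353)^2 + (-0.321)^2 = 1.273019.
  rho(3) = -0.321 / 1.273019 = -0.2522.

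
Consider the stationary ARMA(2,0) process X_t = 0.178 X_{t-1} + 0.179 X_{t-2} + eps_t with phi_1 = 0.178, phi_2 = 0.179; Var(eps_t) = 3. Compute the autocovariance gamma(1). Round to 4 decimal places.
\gamma(1) = 0.7051

Multiply the model equation by X_{t-k} and take expectations. With theta_0 = psi_0 = 1 and psi_j the MA(infinity) weights, this gives
  gamma(k) - sum_i phi_i gamma(k-i) = c_k,
  c_k = sigma^2 * sum_{j=k..q} theta_j psi_{j-k}   (c_k = 0 for k > q),
using gamma(-m) = gamma(m).
Pure AR (q = 0): c_0 = sigma^2 = 3, c_k = 0 for k >= 1.
Equations for k = 0, 1, 2 (AR order 2, c_2 = 0):
  (E0) gamma(0) = phi_1 gamma(1) + phi_2 gamma(2) + c_0
  (E1) gamma(1) = phi_1 gamma(0) + phi_2 gamma(1) + c_1
  (E2) gamma(2) = phi_1 gamma(1) + phi_2 gamma(0)
From (E1): gamma(1) = A gamma(0) + B with
  A = phi_1 / (1 - phi_2) = 0.178 / 0.821 = 0.216809,   B = c_1 / (1 - phi_2) = 0 / 0.821 = 0.
Insert (E2) into (E0): gamma(0) (1 - phi_2^2) = phi_1 (1 + phi_2) gamma(1) + c_0.
  phi_1 (1 + phi_2) = (0.178)(1.179) = 0.209862,   1 - phi_2^2 = 0.967959.
Replace gamma(1) by A gamma(0) + B and collect gamma(0):
  gamma(0) [0.967959 - (0.209862)(0.216809)] = c_0 = 3
  gamma(0) * 0.922459 = 3
  gamma(0) = 3 / 0.922459 = 3.252177.
  gamma(1) = A gamma(0) = (0.216809)(3.252177) = 0.7051.
Therefore gamma(1) = 0.7051 (to 4 decimal places).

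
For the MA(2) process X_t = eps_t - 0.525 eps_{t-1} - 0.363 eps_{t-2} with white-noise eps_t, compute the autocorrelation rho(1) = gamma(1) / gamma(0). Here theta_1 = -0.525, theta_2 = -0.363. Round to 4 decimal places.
\rho(1) = -0.2376

For an MA(q) process with theta_0 = 1, the autocovariance is
  gamma(k) = sigma^2 * sum_{i=0..q-k} theta_i * theta_{i+k},
and rho(k) = gamma(k) / gamma(0). Sigma^2 cancels.
  numerator   = (1)*(-0.525) + (-0.525)*(-0.363) = -0.334425.
  denominator = (1)^2 + (-0.525)^2 + (-0.363)^2 = 1.407394.
  rho(1) = -0.334425 / 1.407394 = -0.2376.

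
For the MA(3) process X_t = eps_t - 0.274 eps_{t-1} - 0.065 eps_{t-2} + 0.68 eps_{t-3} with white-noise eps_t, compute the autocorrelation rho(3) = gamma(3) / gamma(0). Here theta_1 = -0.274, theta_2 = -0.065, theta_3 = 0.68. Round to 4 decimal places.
\rho(3) = 0.4411

For an MA(q) process with theta_0 = 1, the autocovariance is
  gamma(k) = sigma^2 * sum_{i=0..q-k} theta_i * theta_{i+k},
and rho(k) = gamma(k) / gamma(0). Sigma^2 cancels.
  numerator   = (1)*(0.68) = 0.68.
  denominator = (1)^2 + (-0.274)^2 + (-0.065)^2 + (0.68)^2 = 1.541701.
  rho(3) = 0.68 / 1.541701 = 0.4411.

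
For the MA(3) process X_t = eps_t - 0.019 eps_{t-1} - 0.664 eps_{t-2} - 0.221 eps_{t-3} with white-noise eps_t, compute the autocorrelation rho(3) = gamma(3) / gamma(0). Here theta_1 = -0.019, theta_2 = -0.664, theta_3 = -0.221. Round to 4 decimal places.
\rho(3) = -0.1483

For an MA(q) process with theta_0 = 1, the autocovariance is
  gamma(k) = sigma^2 * sum_{i=0..q-k} theta_i * theta_{i+k},
and rho(k) = gamma(k) / gamma(0). Sigma^2 cancels.
  numerator   = (1)*(-0.221) = -0.221.
  denominator = (1)^2 + (-0.019)^2 + (-0.664)^2 + (-0.221)^2 = 1.490098.
  rho(3) = -0.221 / 1.490098 = -0.1483.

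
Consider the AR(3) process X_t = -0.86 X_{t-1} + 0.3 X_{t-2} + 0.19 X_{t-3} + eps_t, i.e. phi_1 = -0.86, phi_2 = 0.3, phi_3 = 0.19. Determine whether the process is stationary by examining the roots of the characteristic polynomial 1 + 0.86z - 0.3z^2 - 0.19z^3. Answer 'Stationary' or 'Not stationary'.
\text{Stationary}

The AR(p) characteristic polynomial is P(z) = 1 + 0.86z - 0.3z^2 - 0.19z^3.
Stationarity requires all roots to lie outside the unit circle, i.e. |z| > 1 for every root.
Degree 3: look for a simple real root z0 first, then factor out (1 - z/z0) and solve the remaining quadratic.
Testing z0 = 2: P(2) = 1 + (0.86)(2) + (-0.3)(2)^2 + (-0.19)(2)^3
  = 1 + (1.72) + (-1.2) + (-1.52) = 0.  So z_0 = 2 is a root, |z_0| = 2.
Divide out the factor (1 - 0.5 z) = (1 - z/z0) (since 1/z0 = 0.5):
  P(z) = (1 - 0.5 z)(1 + (1.36) z + (0.38) z^2)
  [check: z-coef 1.36 - (0.5) = 0.86; z^2-coef 0.38 - (0.5)(1.36) = -0.3; z^3-coef -(0.5)(0.38) = -0.19.]
Remaining roots from the quadratic factor 1 + (1.36) z + (0.38) z^2:
  Set 1 + (1.36) z + (0.38) z^2 = 0, i.e. a z^2 + b z + c = 0 with a = 0.38, b = 1.36, c = 1.
  Discriminant D = b^2 - 4ac = (1.36)^2 - 4*(0.38)*1 = 1.8496 - (1.52) = 0.3296.
  D >= 0, so the roots are real: z = (-b +/- sqrt(D)) / (2a) = (-1.36 +/- 0.574108) / (0.76).
    z_1 = (-1.36 + 0.574108) / (0.76) = -1.0341,   |z_1| = 1.0341.
    z_2 = (-1.36 - 0.574108) / (0.76) = -2.5449,   |z_2| = 2.5449.
Moduli of all roots: 2.0000, 1.0341, 2.5449.
All moduli strictly greater than 1? Yes.
Verdict: Stationary.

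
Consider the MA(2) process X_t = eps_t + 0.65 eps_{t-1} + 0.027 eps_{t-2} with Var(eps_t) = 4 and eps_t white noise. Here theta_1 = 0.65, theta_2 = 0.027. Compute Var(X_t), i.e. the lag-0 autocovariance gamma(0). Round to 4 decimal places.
\gamma(0) = 5.6929

For an MA(q) process X_t = eps_t + sum_i theta_i eps_{t-i} with
Var(eps_t) = sigma^2, the variance is
  gamma(0) = sigma^2 * (1 + sum_i theta_i^2).
  sum_i theta_i^2 = (0.65)^2 + (0.027)^2 = 0.4225 + 0.000729 = 0.423229.
  gamma(0) = 4 * (1 + 0.423229) = 4 * 1.423229 = 5.692916, which rounds to 5.6929.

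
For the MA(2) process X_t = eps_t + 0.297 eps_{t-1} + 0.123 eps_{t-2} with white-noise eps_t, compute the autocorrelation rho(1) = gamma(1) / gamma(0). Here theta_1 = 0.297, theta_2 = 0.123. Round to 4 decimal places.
\rho(1) = 0.3023

For an MA(q) process with theta_0 = 1, the autocovariance is
  gamma(k) = sigma^2 * sum_{i=0..q-k} theta_i * theta_{i+k},
and rho(k) = gamma(k) / gamma(0). Sigma^2 cancels.
  numerator   = (1)*(0.297) + (0.297)*(0.123) = 0.333531.
  denominator = (1)^2 + (0.297)^2 + (0.123)^2 = 1.103338.
  rho(1) = 0.333531 / 1.103338 = 0.3023.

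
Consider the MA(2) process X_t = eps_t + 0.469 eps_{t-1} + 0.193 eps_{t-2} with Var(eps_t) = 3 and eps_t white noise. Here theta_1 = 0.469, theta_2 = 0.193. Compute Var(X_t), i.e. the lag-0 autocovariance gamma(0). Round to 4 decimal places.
\gamma(0) = 3.7716

For an MA(q) process X_t = eps_t + sum_i theta_i eps_{t-i} with
Var(eps_t) = sigma^2, the variance is
  gamma(0) = sigma^2 * (1 + sum_i theta_i^2).
  sum_i theta_i^2 = (0.469)^2 + (0.193)^2 = 0.219961 + 0.037249 = 0.25721.
  gamma(0) = 3 * (1 + 0.25721) = 3 * 1.25721 = 3.77163, which rounds to 3.7716.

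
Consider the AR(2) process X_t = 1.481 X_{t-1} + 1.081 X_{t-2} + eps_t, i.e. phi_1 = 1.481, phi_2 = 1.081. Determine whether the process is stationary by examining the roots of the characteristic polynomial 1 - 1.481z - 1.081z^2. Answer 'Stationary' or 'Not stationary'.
\text{Not stationary}

The AR(p) characteristic polynomial is P(z) = 1 - 1.481z - 1.081z^2.
Stationarity requires all roots to lie outside the unit circle, i.e. |z| > 1 for every root.
Set 1 + (-1.481) z + (-1.081) z^2 = 0, i.e. a z^2 + b z + c = 0 with a = -1.081, b = -1.481, c = 1.
Discriminant D = b^2 - 4ac = (-1.481)^2 - 4*(-1.081)*1 = 2.193361 - (-4.324) = 6.517361.
D >= 0, so the roots are real: z = (-b +/- sqrt(D)) / (2a) = (1.481 +/- 2.552912) / (-2.162).
  z_1 = (1.481 + 2.552912) / (-2.162) = -1.8658,   |z_1| = 1.8658.
  z_2 = (1.481 - 2.552912) / (-2.162) = 0.4958,   |z_2| = 0.4958.
Moduli of all roots: 1.8658, 0.4958.
All moduli strictly greater than 1? No.
Verdict: Not stationary.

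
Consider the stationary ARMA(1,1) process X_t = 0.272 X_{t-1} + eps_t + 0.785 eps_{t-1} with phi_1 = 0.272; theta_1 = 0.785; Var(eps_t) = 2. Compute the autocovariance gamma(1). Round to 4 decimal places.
\gamma(1) = 2.7703

Multiply the model equation by X_{t-k} and take expectations. With theta_0 = psi_0 = 1 and psi_j the MA(infinity) weights, this gives
  gamma(k) - sum_i phi_i gamma(k-i) = c_k,
  c_k = sigma^2 * sum_{j=k..q} theta_j psi_{j-k}   (c_k = 0 for k > q),
using gamma(-m) = gamma(m).
psi-weights needed (psi_j = theta_j + sum_i phi_i psi_{j-i}):
  psi_1 = theta_1 + phi_1 = 0.785 + (0.272) = 1.057
Right-hand sides:
  c_0 = sigma^2 (1 + theta_1 psi_1) = 2 * (1 + (0.785)(1.057)) = 2 * 1.829745 = 3.65949
  c_1 = sigma^2 theta_1 = 2 * (0.785) = 1.57
  c_2 = 0
Equations for k = 0 and k = 1 (AR order 1):
  gamma(0) = phi_1 gamma(1) + c_0
  gamma(1) = phi_1 gamma(0) + c_1
Substituting the second into the first: gamma(0) (1 - phi_1^2) = c_0 + phi_1 c_1, so
  gamma(0) = (c_0 + phi_1 c_1) / (1 - phi_1^2) = (3.65949 + (0.272)(1.57)) / (1 - (0.272)^2) = 4.08653 / 0.926016 = 4.413023.
  gamma(1) = phi_1 gamma(0) + c_1 = (0.272)(4.413023) + (1.57) = 2.770342.
Therefore gamma(1) = 2.7703 (to 4 decimal places).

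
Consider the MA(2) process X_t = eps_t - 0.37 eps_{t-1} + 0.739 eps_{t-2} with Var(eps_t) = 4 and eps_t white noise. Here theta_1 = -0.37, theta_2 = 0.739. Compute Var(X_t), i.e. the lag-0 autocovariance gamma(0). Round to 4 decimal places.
\gamma(0) = 6.7321

For an MA(q) process X_t = eps_t + sum_i theta_i eps_{t-i} with
Var(eps_t) = sigma^2, the variance is
  gamma(0) = sigma^2 * (1 + sum_i theta_i^2).
  sum_i theta_i^2 = (-0.37)^2 + (0.739)^2 = 0.1369 + 0.546121 = 0.683021.
  gamma(0) = 4 * (1 + 0.683021) = 4 * 1.683021 = 6.732084, which rounds to 6.7321.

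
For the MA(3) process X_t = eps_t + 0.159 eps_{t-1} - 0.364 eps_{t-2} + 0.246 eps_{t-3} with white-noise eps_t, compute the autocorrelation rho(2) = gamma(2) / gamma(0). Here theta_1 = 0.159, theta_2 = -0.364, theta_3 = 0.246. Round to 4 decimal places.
\rho(2) = -0.2667

For an MA(q) process with theta_0 = 1, the autocovariance is
  gamma(k) = sigma^2 * sum_{i=0..q-k} theta_i * theta_{i+k},
and rho(k) = gamma(k) / gamma(0). Sigma^2 cancels.
  numerator   = (1)*(-0.364) + (0.159)*(0.246) = -0.324886.
  denominator = (1)^2 + (0.159)^2 + (-0.364)^2 + (0.246)^2 = 1.218293.
  rho(2) = -0.324886 / 1.218293 = -0.2667.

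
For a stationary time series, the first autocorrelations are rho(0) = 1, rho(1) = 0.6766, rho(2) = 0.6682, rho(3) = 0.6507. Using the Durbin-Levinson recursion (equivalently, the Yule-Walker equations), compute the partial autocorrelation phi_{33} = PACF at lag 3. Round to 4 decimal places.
\phi_{33} = 0.2420

The PACF at lag k is phi_{kk}, the last component of the solution
to the Yule-Walker system G_k phi = r_k where
  (G_k)_{ij} = rho(|i - j|), (r_k)_i = rho(i), i,j = 1..k.
Equivalently, Durbin-Levinson gives phi_{kk} iteratively:
  phi_{11} = rho(1)
  phi_{kk} = [rho(k) - sum_{j=1..k-1} phi_{k-1,j} rho(k-j)]
            / [1 - sum_{j=1..k-1} phi_{k-1,j} rho(j)],
  phi_{k,j} = phi_{k-1,j} - phi_{kk} phi_{k-1,k-j},  j = 1..k-1.
Step k = 1:
  phi_11 = rho(1) = 0.6766.
Step k = 2:
  phi_22 = [rho(2) - phi_11 rho(1)] / [1 - phi_11 rho(1)] = [0.6682 - (0.6766)(0.6766)] / [1 - (0.6766)(0.6766)]
         = 0.21041244 / 0.54221244 = 0.388063.
  Update: phi_21 = phi_11 - phi_22 phi_11 = 0.6766 - (0.388063)(0.6766) = 0.414037.
Step k = 3:
  phi_33 = [rho(3) - phi_21 rho(2) - phi_22 rho(1)] / [1 - phi_21 rho(1) - phi_22 rho(2)]
    numerator   = 0.6507 - (0.414037)(0.6682) - (0.388063)(0.6766) = 0.1114774
    denominator = 1 - (0.414037)(0.6766) - (0.388063)(0.6682) = 0.46055921
  phi_33 = 0.1114774 / 0.46055921 = 0.242.
Therefore phi_{33} = 0.2420.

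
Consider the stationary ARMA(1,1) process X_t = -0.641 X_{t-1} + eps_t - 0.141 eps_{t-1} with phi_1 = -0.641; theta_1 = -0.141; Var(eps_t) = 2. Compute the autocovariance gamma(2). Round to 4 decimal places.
\gamma(2) = 1.8555

Multiply the model equation by X_{t-k} and take expectations. With theta_0 = psi_0 = 1 and psi_j the MA(infinity) weights, this gives
  gamma(k) - sum_i phi_i gamma(k-i) = c_k,
  c_k = sigma^2 * sum_{j=k..q} theta_j psi_{j-k}   (c_k = 0 for k > q),
using gamma(-m) = gamma(m).
psi-weights needed (psi_j = theta_j + sum_i phi_i psi_{j-i}):
  psi_1 = theta_1 + phi_1 = -0.141 + (-0.641) = -0.782
Right-hand sides:
  c_0 = sigma^2 (1 + theta_1 psi_1) = 2 * (1 + (-0.141)(-0.782)) = 2 * 1.110262 = 2.220524
  c_1 = sigma^2 theta_1 = 2 * (-0.141) = -0.282
  c_2 = 0
Equations for k = 0 and k = 1 (AR order 1):
  gamma(0) = phi_1 gamma(1) + c_0
  gamma(1) = phi_1 gamma(0) + c_1
Substituting the second into the first: gamma(0) (1 - phi_1^2) = c_0 + phi_1 c_1, so
  gamma(0) = (c_0 + phi_1 c_1) / (1 - phi_1^2) = (2.220524 + (-0.641)(-0.282)) / (1 - (-0.641)^2) = 2.401286 / 0.589119 = 4.076063.
  gamma(1) = phi_1 gamma(0) + c_1 = (-0.641)(4.076063) + (-0.282) = -2.894756.
For k = 2 (> q): gamma(2) = phi_1 gamma(1) = (-0.641)(-2.894756) = 1.855539.
Therefore gamma(2) = 1.8555 (to 4 decimal places).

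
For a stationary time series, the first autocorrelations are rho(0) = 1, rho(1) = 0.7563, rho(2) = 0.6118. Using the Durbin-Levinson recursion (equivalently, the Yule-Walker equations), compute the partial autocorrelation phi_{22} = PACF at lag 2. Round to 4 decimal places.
\phi_{22} = 0.0930

The PACF at lag k is phi_{kk}, the last component of the solution
to the Yule-Walker system G_k phi = r_k where
  (G_k)_{ij} = rho(|i - j|), (r_k)_i = rho(i), i,j = 1..k.
Equivalently, Durbin-Levinson gives phi_{kk} iteratively:
  phi_{11} = rho(1)
  phi_{kk} = [rho(k) - sum_{j=1..k-1} phi_{k-1,j} rho(k-j)]
            / [1 - sum_{j=1..k-1} phi_{k-1,j} rho(j)],
  phi_{k,j} = phi_{k-1,j} - phi_{kk} phi_{k-1,k-j},  j = 1..k-1.
Step k = 1:
  phi_11 = rho(1) = 0.7563.
Step k = 2:
  phi_22 = [rho(2) - phi_11 rho(1)] / [1 - phi_11 rho(1)] = [0.6118 - (0.7563)(0.7563)] / [1 - (0.7563)(0.7563)]
         = 0.03981031 / 0.42801031 = 0.093.
Therefore phi_{22} = 0.0930.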